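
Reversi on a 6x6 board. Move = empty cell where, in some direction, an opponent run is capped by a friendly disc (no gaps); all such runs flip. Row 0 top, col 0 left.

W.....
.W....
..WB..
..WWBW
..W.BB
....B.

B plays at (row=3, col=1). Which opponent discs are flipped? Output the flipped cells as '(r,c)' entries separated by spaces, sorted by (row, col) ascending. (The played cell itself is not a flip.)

Dir NW: first cell '.' (not opp) -> no flip
Dir N: first cell '.' (not opp) -> no flip
Dir NE: opp run (2,2), next='.' -> no flip
Dir W: first cell '.' (not opp) -> no flip
Dir E: opp run (3,2) (3,3) capped by B -> flip
Dir SW: first cell '.' (not opp) -> no flip
Dir S: first cell '.' (not opp) -> no flip
Dir SE: opp run (4,2), next='.' -> no flip

Answer: (3,2) (3,3)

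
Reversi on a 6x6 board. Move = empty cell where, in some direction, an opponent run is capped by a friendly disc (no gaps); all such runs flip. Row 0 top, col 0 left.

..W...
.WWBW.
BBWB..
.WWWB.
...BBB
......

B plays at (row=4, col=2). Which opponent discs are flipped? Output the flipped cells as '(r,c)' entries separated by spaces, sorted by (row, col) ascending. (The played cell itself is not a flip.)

Answer: (3,1)

Derivation:
Dir NW: opp run (3,1) capped by B -> flip
Dir N: opp run (3,2) (2,2) (1,2) (0,2), next=edge -> no flip
Dir NE: opp run (3,3), next='.' -> no flip
Dir W: first cell '.' (not opp) -> no flip
Dir E: first cell 'B' (not opp) -> no flip
Dir SW: first cell '.' (not opp) -> no flip
Dir S: first cell '.' (not opp) -> no flip
Dir SE: first cell '.' (not opp) -> no flip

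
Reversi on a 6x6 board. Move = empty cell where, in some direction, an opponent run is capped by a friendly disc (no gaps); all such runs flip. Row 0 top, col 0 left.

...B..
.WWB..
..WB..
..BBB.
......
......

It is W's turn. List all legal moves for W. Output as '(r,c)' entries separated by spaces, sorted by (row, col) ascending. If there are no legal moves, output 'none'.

(0,2): no bracket -> illegal
(0,4): flips 1 -> legal
(1,4): flips 1 -> legal
(2,1): no bracket -> illegal
(2,4): flips 1 -> legal
(2,5): no bracket -> illegal
(3,1): no bracket -> illegal
(3,5): no bracket -> illegal
(4,1): no bracket -> illegal
(4,2): flips 1 -> legal
(4,3): no bracket -> illegal
(4,4): flips 1 -> legal
(4,5): flips 2 -> legal

Answer: (0,4) (1,4) (2,4) (4,2) (4,4) (4,5)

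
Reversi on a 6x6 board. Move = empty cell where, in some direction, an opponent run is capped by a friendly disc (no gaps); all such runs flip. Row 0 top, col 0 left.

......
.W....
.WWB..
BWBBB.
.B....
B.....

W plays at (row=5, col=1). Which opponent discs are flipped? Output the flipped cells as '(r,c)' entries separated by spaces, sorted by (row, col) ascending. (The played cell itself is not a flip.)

Answer: (4,1)

Derivation:
Dir NW: first cell '.' (not opp) -> no flip
Dir N: opp run (4,1) capped by W -> flip
Dir NE: first cell '.' (not opp) -> no flip
Dir W: opp run (5,0), next=edge -> no flip
Dir E: first cell '.' (not opp) -> no flip
Dir SW: edge -> no flip
Dir S: edge -> no flip
Dir SE: edge -> no flip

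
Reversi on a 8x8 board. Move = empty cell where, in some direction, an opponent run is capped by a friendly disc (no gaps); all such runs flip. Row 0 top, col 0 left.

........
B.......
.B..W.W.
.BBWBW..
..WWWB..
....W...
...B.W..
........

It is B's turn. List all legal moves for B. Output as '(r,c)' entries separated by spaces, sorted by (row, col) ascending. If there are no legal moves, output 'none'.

Answer: (1,4) (2,5) (3,6) (4,1) (5,2) (5,3) (6,4) (7,6)

Derivation:
(1,3): no bracket -> illegal
(1,4): flips 1 -> legal
(1,5): no bracket -> illegal
(1,6): no bracket -> illegal
(1,7): no bracket -> illegal
(2,2): no bracket -> illegal
(2,3): no bracket -> illegal
(2,5): flips 1 -> legal
(2,7): no bracket -> illegal
(3,6): flips 1 -> legal
(3,7): no bracket -> illegal
(4,1): flips 3 -> legal
(4,6): no bracket -> illegal
(5,1): no bracket -> illegal
(5,2): flips 2 -> legal
(5,3): flips 1 -> legal
(5,5): no bracket -> illegal
(5,6): no bracket -> illegal
(6,4): flips 2 -> legal
(6,6): no bracket -> illegal
(7,4): no bracket -> illegal
(7,5): no bracket -> illegal
(7,6): flips 3 -> legal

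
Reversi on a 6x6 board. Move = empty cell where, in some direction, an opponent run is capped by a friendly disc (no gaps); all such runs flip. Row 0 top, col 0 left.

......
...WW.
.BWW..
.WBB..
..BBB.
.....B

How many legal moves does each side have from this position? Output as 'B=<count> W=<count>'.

-- B to move --
(0,2): no bracket -> illegal
(0,3): flips 2 -> legal
(0,4): no bracket -> illegal
(0,5): flips 2 -> legal
(1,1): flips 1 -> legal
(1,2): flips 1 -> legal
(1,5): no bracket -> illegal
(2,0): flips 1 -> legal
(2,4): flips 2 -> legal
(2,5): no bracket -> illegal
(3,0): flips 1 -> legal
(3,4): no bracket -> illegal
(4,0): no bracket -> illegal
(4,1): flips 1 -> legal
B mobility = 8
-- W to move --
(1,0): no bracket -> illegal
(1,1): flips 1 -> legal
(1,2): no bracket -> illegal
(2,0): flips 1 -> legal
(2,4): no bracket -> illegal
(3,0): no bracket -> illegal
(3,4): flips 2 -> legal
(3,5): no bracket -> illegal
(4,1): flips 1 -> legal
(4,5): no bracket -> illegal
(5,1): no bracket -> illegal
(5,2): flips 2 -> legal
(5,3): flips 3 -> legal
(5,4): no bracket -> illegal
W mobility = 6

Answer: B=8 W=6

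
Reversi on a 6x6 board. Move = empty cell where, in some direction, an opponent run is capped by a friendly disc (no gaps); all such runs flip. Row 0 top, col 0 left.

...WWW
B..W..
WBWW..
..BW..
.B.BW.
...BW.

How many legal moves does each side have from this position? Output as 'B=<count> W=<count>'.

-- B to move --
(0,2): no bracket -> illegal
(1,1): no bracket -> illegal
(1,2): flips 1 -> legal
(1,4): flips 1 -> legal
(1,5): no bracket -> illegal
(2,4): flips 2 -> legal
(3,0): flips 1 -> legal
(3,1): no bracket -> illegal
(3,4): flips 1 -> legal
(3,5): flips 1 -> legal
(4,2): no bracket -> illegal
(4,5): flips 1 -> legal
(5,5): flips 1 -> legal
B mobility = 8
-- W to move --
(0,0): flips 1 -> legal
(0,1): no bracket -> illegal
(1,1): no bracket -> illegal
(1,2): no bracket -> illegal
(3,0): no bracket -> illegal
(3,1): flips 1 -> legal
(3,4): no bracket -> illegal
(4,0): no bracket -> illegal
(4,2): flips 2 -> legal
(5,0): flips 2 -> legal
(5,1): no bracket -> illegal
(5,2): flips 1 -> legal
W mobility = 5

Answer: B=8 W=5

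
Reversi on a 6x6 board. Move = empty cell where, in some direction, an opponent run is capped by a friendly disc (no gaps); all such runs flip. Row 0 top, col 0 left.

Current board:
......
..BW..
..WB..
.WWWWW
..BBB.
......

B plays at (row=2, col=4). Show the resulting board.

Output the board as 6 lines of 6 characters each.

Place B at (2,4); scan 8 dirs for brackets.
Dir NW: opp run (1,3), next='.' -> no flip
Dir N: first cell '.' (not opp) -> no flip
Dir NE: first cell '.' (not opp) -> no flip
Dir W: first cell 'B' (not opp) -> no flip
Dir E: first cell '.' (not opp) -> no flip
Dir SW: opp run (3,3) capped by B -> flip
Dir S: opp run (3,4) capped by B -> flip
Dir SE: opp run (3,5), next=edge -> no flip
All flips: (3,3) (3,4)

Answer: ......
..BW..
..WBB.
.WWBBW
..BBB.
......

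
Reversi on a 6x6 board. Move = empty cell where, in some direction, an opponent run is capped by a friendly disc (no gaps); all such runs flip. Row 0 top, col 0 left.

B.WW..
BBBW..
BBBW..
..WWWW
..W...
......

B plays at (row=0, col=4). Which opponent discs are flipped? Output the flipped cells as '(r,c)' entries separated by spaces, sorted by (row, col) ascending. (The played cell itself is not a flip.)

Answer: (1,3)

Derivation:
Dir NW: edge -> no flip
Dir N: edge -> no flip
Dir NE: edge -> no flip
Dir W: opp run (0,3) (0,2), next='.' -> no flip
Dir E: first cell '.' (not opp) -> no flip
Dir SW: opp run (1,3) capped by B -> flip
Dir S: first cell '.' (not opp) -> no flip
Dir SE: first cell '.' (not opp) -> no flip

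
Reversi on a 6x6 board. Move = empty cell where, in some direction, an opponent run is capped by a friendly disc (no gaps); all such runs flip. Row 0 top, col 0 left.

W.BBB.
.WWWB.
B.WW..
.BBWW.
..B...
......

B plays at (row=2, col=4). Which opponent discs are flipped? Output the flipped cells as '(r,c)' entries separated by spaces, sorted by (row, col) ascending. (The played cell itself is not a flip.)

Answer: (1,3) (3,3)

Derivation:
Dir NW: opp run (1,3) capped by B -> flip
Dir N: first cell 'B' (not opp) -> no flip
Dir NE: first cell '.' (not opp) -> no flip
Dir W: opp run (2,3) (2,2), next='.' -> no flip
Dir E: first cell '.' (not opp) -> no flip
Dir SW: opp run (3,3) capped by B -> flip
Dir S: opp run (3,4), next='.' -> no flip
Dir SE: first cell '.' (not opp) -> no flip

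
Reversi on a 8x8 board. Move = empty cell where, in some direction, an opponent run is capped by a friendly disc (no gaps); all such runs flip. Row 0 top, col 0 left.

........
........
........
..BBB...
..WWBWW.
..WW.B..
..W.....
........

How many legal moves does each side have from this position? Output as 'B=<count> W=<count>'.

-- B to move --
(3,1): no bracket -> illegal
(3,5): flips 1 -> legal
(3,6): no bracket -> illegal
(3,7): flips 1 -> legal
(4,1): flips 2 -> legal
(4,7): flips 2 -> legal
(5,1): flips 1 -> legal
(5,4): flips 1 -> legal
(5,6): flips 1 -> legal
(5,7): no bracket -> illegal
(6,1): flips 2 -> legal
(6,3): flips 2 -> legal
(6,4): no bracket -> illegal
(7,1): flips 2 -> legal
(7,2): flips 3 -> legal
(7,3): no bracket -> illegal
B mobility = 11
-- W to move --
(2,1): flips 1 -> legal
(2,2): flips 1 -> legal
(2,3): flips 2 -> legal
(2,4): flips 1 -> legal
(2,5): flips 1 -> legal
(3,1): no bracket -> illegal
(3,5): flips 1 -> legal
(4,1): no bracket -> illegal
(5,4): no bracket -> illegal
(5,6): no bracket -> illegal
(6,4): flips 1 -> legal
(6,5): flips 1 -> legal
(6,6): no bracket -> illegal
W mobility = 8

Answer: B=11 W=8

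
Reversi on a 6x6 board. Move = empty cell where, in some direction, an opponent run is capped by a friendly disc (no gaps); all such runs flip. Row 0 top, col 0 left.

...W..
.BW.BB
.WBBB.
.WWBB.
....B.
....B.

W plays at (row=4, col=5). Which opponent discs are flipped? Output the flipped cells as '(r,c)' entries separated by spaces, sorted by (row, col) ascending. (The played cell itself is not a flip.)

Dir NW: opp run (3,4) (2,3) capped by W -> flip
Dir N: first cell '.' (not opp) -> no flip
Dir NE: edge -> no flip
Dir W: opp run (4,4), next='.' -> no flip
Dir E: edge -> no flip
Dir SW: opp run (5,4), next=edge -> no flip
Dir S: first cell '.' (not opp) -> no flip
Dir SE: edge -> no flip

Answer: (2,3) (3,4)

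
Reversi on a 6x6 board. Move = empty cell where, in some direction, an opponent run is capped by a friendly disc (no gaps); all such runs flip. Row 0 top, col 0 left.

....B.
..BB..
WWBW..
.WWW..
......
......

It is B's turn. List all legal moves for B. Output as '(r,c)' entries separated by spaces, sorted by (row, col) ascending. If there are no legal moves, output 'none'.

(1,0): no bracket -> illegal
(1,1): no bracket -> illegal
(1,4): no bracket -> illegal
(2,4): flips 1 -> legal
(3,0): flips 1 -> legal
(3,4): flips 1 -> legal
(4,0): flips 1 -> legal
(4,1): no bracket -> illegal
(4,2): flips 1 -> legal
(4,3): flips 2 -> legal
(4,4): flips 1 -> legal

Answer: (2,4) (3,0) (3,4) (4,0) (4,2) (4,3) (4,4)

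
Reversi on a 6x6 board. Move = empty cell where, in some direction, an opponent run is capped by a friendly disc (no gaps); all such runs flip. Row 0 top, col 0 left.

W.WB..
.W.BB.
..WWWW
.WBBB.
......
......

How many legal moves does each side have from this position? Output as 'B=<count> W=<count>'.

Answer: B=6 W=8

Derivation:
-- B to move --
(0,1): flips 1 -> legal
(1,0): no bracket -> illegal
(1,2): flips 2 -> legal
(1,5): flips 1 -> legal
(2,0): no bracket -> illegal
(2,1): no bracket -> illegal
(3,0): flips 1 -> legal
(3,5): flips 1 -> legal
(4,0): flips 2 -> legal
(4,1): no bracket -> illegal
(4,2): no bracket -> illegal
B mobility = 6
-- W to move --
(0,4): flips 3 -> legal
(0,5): flips 1 -> legal
(1,2): no bracket -> illegal
(1,5): no bracket -> illegal
(2,1): no bracket -> illegal
(3,5): flips 3 -> legal
(4,1): flips 1 -> legal
(4,2): flips 2 -> legal
(4,3): flips 2 -> legal
(4,4): flips 2 -> legal
(4,5): flips 1 -> legal
W mobility = 8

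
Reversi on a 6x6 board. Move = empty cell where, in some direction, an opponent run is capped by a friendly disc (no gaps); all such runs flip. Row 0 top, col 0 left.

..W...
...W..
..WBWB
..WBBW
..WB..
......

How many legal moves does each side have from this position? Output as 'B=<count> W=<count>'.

Answer: B=9 W=5

Derivation:
-- B to move --
(0,1): no bracket -> illegal
(0,3): flips 1 -> legal
(0,4): no bracket -> illegal
(1,1): flips 1 -> legal
(1,2): no bracket -> illegal
(1,4): flips 1 -> legal
(1,5): flips 1 -> legal
(2,1): flips 2 -> legal
(3,1): flips 1 -> legal
(4,1): flips 2 -> legal
(4,4): no bracket -> illegal
(4,5): flips 1 -> legal
(5,1): flips 1 -> legal
(5,2): no bracket -> illegal
(5,3): no bracket -> illegal
B mobility = 9
-- W to move --
(1,2): no bracket -> illegal
(1,4): flips 1 -> legal
(1,5): flips 1 -> legal
(4,4): flips 3 -> legal
(4,5): no bracket -> illegal
(5,2): no bracket -> illegal
(5,3): flips 3 -> legal
(5,4): flips 1 -> legal
W mobility = 5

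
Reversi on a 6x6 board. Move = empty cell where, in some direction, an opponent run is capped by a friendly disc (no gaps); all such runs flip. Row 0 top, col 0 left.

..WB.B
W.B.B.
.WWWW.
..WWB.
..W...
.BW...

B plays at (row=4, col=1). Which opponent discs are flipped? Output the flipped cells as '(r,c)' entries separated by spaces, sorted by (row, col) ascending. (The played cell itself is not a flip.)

Dir NW: first cell '.' (not opp) -> no flip
Dir N: first cell '.' (not opp) -> no flip
Dir NE: opp run (3,2) (2,3) capped by B -> flip
Dir W: first cell '.' (not opp) -> no flip
Dir E: opp run (4,2), next='.' -> no flip
Dir SW: first cell '.' (not opp) -> no flip
Dir S: first cell 'B' (not opp) -> no flip
Dir SE: opp run (5,2), next=edge -> no flip

Answer: (2,3) (3,2)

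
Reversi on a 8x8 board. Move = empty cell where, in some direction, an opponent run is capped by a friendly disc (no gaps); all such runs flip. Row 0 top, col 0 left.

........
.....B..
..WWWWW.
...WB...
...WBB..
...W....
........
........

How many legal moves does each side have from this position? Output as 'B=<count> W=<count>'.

Answer: B=10 W=8

Derivation:
-- B to move --
(1,1): flips 2 -> legal
(1,2): flips 1 -> legal
(1,3): no bracket -> illegal
(1,4): flips 1 -> legal
(1,6): flips 1 -> legal
(1,7): no bracket -> illegal
(2,1): no bracket -> illegal
(2,7): no bracket -> illegal
(3,1): no bracket -> illegal
(3,2): flips 1 -> legal
(3,5): flips 1 -> legal
(3,6): no bracket -> illegal
(3,7): flips 1 -> legal
(4,2): flips 3 -> legal
(5,2): flips 1 -> legal
(5,4): no bracket -> illegal
(6,2): flips 1 -> legal
(6,3): no bracket -> illegal
(6,4): no bracket -> illegal
B mobility = 10
-- W to move --
(0,4): flips 1 -> legal
(0,5): flips 1 -> legal
(0,6): flips 1 -> legal
(1,4): no bracket -> illegal
(1,6): no bracket -> illegal
(3,5): flips 2 -> legal
(3,6): no bracket -> illegal
(4,6): flips 2 -> legal
(5,4): flips 2 -> legal
(5,5): flips 1 -> legal
(5,6): flips 2 -> legal
W mobility = 8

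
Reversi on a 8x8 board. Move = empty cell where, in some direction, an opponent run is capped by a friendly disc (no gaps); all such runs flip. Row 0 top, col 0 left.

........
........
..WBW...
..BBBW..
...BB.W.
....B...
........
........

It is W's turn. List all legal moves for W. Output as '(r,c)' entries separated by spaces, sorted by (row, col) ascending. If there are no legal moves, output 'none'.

(1,2): no bracket -> illegal
(1,3): no bracket -> illegal
(1,4): no bracket -> illegal
(2,1): no bracket -> illegal
(2,5): no bracket -> illegal
(3,1): flips 3 -> legal
(4,1): no bracket -> illegal
(4,2): flips 2 -> legal
(4,5): no bracket -> illegal
(5,2): no bracket -> illegal
(5,3): flips 1 -> legal
(5,5): flips 2 -> legal
(6,3): no bracket -> illegal
(6,4): flips 3 -> legal
(6,5): no bracket -> illegal

Answer: (3,1) (4,2) (5,3) (5,5) (6,4)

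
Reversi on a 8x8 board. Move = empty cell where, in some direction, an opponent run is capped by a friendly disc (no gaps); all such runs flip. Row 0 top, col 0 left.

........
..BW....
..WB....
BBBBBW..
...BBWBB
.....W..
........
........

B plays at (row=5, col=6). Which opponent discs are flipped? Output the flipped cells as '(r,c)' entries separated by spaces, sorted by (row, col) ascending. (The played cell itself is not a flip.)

Answer: (4,5)

Derivation:
Dir NW: opp run (4,5) capped by B -> flip
Dir N: first cell 'B' (not opp) -> no flip
Dir NE: first cell 'B' (not opp) -> no flip
Dir W: opp run (5,5), next='.' -> no flip
Dir E: first cell '.' (not opp) -> no flip
Dir SW: first cell '.' (not opp) -> no flip
Dir S: first cell '.' (not opp) -> no flip
Dir SE: first cell '.' (not opp) -> no flip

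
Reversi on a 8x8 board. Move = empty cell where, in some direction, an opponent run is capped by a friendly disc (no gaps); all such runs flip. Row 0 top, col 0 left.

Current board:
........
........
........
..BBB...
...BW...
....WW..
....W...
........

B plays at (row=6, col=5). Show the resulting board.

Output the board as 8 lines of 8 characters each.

Answer: ........
........
........
..BBB...
...BW...
....BW..
....WB..
........

Derivation:
Place B at (6,5); scan 8 dirs for brackets.
Dir NW: opp run (5,4) capped by B -> flip
Dir N: opp run (5,5), next='.' -> no flip
Dir NE: first cell '.' (not opp) -> no flip
Dir W: opp run (6,4), next='.' -> no flip
Dir E: first cell '.' (not opp) -> no flip
Dir SW: first cell '.' (not opp) -> no flip
Dir S: first cell '.' (not opp) -> no flip
Dir SE: first cell '.' (not opp) -> no flip
All flips: (5,4)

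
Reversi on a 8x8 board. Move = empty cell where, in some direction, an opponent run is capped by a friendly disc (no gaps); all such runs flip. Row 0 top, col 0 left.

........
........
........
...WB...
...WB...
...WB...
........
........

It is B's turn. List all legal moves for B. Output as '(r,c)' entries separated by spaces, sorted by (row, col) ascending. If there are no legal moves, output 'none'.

Answer: (2,2) (3,2) (4,2) (5,2) (6,2)

Derivation:
(2,2): flips 1 -> legal
(2,3): no bracket -> illegal
(2,4): no bracket -> illegal
(3,2): flips 2 -> legal
(4,2): flips 1 -> legal
(5,2): flips 2 -> legal
(6,2): flips 1 -> legal
(6,3): no bracket -> illegal
(6,4): no bracket -> illegal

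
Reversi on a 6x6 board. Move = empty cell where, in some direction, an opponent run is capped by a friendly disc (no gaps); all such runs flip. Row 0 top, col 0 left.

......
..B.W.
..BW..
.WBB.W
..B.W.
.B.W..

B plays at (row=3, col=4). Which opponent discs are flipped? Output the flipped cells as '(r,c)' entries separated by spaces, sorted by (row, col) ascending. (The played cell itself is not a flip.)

Dir NW: opp run (2,3) capped by B -> flip
Dir N: first cell '.' (not opp) -> no flip
Dir NE: first cell '.' (not opp) -> no flip
Dir W: first cell 'B' (not opp) -> no flip
Dir E: opp run (3,5), next=edge -> no flip
Dir SW: first cell '.' (not opp) -> no flip
Dir S: opp run (4,4), next='.' -> no flip
Dir SE: first cell '.' (not opp) -> no flip

Answer: (2,3)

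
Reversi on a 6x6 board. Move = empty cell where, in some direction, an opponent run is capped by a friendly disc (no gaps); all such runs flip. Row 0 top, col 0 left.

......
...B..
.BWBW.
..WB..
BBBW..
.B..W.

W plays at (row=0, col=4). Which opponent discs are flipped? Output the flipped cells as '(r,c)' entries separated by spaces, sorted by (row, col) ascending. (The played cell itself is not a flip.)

Dir NW: edge -> no flip
Dir N: edge -> no flip
Dir NE: edge -> no flip
Dir W: first cell '.' (not opp) -> no flip
Dir E: first cell '.' (not opp) -> no flip
Dir SW: opp run (1,3) capped by W -> flip
Dir S: first cell '.' (not opp) -> no flip
Dir SE: first cell '.' (not opp) -> no flip

Answer: (1,3)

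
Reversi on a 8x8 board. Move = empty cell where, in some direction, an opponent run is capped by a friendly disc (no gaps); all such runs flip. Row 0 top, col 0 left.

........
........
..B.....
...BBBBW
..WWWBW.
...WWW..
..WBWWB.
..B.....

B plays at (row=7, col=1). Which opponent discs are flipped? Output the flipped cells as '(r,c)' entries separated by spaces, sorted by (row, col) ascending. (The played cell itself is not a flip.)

Answer: (4,4) (5,3) (6,2)

Derivation:
Dir NW: first cell '.' (not opp) -> no flip
Dir N: first cell '.' (not opp) -> no flip
Dir NE: opp run (6,2) (5,3) (4,4) capped by B -> flip
Dir W: first cell '.' (not opp) -> no flip
Dir E: first cell 'B' (not opp) -> no flip
Dir SW: edge -> no flip
Dir S: edge -> no flip
Dir SE: edge -> no flip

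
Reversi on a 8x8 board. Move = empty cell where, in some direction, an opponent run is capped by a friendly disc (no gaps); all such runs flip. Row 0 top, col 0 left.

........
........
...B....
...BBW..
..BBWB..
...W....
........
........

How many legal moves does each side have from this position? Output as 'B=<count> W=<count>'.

-- B to move --
(2,4): no bracket -> illegal
(2,5): flips 1 -> legal
(2,6): no bracket -> illegal
(3,6): flips 1 -> legal
(4,6): no bracket -> illegal
(5,2): no bracket -> illegal
(5,4): flips 1 -> legal
(5,5): flips 1 -> legal
(6,2): no bracket -> illegal
(6,3): flips 1 -> legal
(6,4): flips 1 -> legal
B mobility = 6
-- W to move --
(1,2): no bracket -> illegal
(1,3): flips 3 -> legal
(1,4): no bracket -> illegal
(2,2): flips 1 -> legal
(2,4): flips 1 -> legal
(2,5): no bracket -> illegal
(3,1): flips 1 -> legal
(3,2): flips 2 -> legal
(3,6): no bracket -> illegal
(4,1): flips 2 -> legal
(4,6): flips 1 -> legal
(5,1): no bracket -> illegal
(5,2): no bracket -> illegal
(5,4): no bracket -> illegal
(5,5): flips 1 -> legal
(5,6): no bracket -> illegal
W mobility = 8

Answer: B=6 W=8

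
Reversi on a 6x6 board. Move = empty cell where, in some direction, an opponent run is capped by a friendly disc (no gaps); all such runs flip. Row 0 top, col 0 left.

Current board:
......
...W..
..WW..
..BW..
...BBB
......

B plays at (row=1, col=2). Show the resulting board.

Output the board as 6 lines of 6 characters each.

Place B at (1,2); scan 8 dirs for brackets.
Dir NW: first cell '.' (not opp) -> no flip
Dir N: first cell '.' (not opp) -> no flip
Dir NE: first cell '.' (not opp) -> no flip
Dir W: first cell '.' (not opp) -> no flip
Dir E: opp run (1,3), next='.' -> no flip
Dir SW: first cell '.' (not opp) -> no flip
Dir S: opp run (2,2) capped by B -> flip
Dir SE: opp run (2,3), next='.' -> no flip
All flips: (2,2)

Answer: ......
..BW..
..BW..
..BW..
...BBB
......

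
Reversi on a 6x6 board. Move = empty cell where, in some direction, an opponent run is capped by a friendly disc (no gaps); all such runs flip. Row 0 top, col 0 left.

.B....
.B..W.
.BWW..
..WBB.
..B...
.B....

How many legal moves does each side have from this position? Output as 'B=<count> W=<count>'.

-- B to move --
(0,3): no bracket -> illegal
(0,4): no bracket -> illegal
(0,5): no bracket -> illegal
(1,2): flips 3 -> legal
(1,3): flips 1 -> legal
(1,5): no bracket -> illegal
(2,4): flips 2 -> legal
(2,5): no bracket -> illegal
(3,1): flips 1 -> legal
(4,1): no bracket -> illegal
(4,3): flips 1 -> legal
B mobility = 5
-- W to move --
(0,0): flips 1 -> legal
(0,2): no bracket -> illegal
(1,0): flips 1 -> legal
(1,2): no bracket -> illegal
(2,0): flips 1 -> legal
(2,4): no bracket -> illegal
(2,5): no bracket -> illegal
(3,0): no bracket -> illegal
(3,1): no bracket -> illegal
(3,5): flips 2 -> legal
(4,0): no bracket -> illegal
(4,1): no bracket -> illegal
(4,3): flips 1 -> legal
(4,4): flips 1 -> legal
(4,5): flips 1 -> legal
(5,0): no bracket -> illegal
(5,2): flips 1 -> legal
(5,3): no bracket -> illegal
W mobility = 8

Answer: B=5 W=8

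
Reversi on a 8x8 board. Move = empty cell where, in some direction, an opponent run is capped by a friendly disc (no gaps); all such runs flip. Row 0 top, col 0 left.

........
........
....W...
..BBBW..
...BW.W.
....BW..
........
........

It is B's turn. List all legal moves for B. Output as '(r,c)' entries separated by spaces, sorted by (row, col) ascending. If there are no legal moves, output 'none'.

Answer: (1,4) (1,5) (3,6) (4,5) (5,6) (6,6)

Derivation:
(1,3): no bracket -> illegal
(1,4): flips 1 -> legal
(1,5): flips 1 -> legal
(2,3): no bracket -> illegal
(2,5): no bracket -> illegal
(2,6): no bracket -> illegal
(3,6): flips 1 -> legal
(3,7): no bracket -> illegal
(4,5): flips 1 -> legal
(4,7): no bracket -> illegal
(5,3): no bracket -> illegal
(5,6): flips 1 -> legal
(5,7): no bracket -> illegal
(6,4): no bracket -> illegal
(6,5): no bracket -> illegal
(6,6): flips 2 -> legal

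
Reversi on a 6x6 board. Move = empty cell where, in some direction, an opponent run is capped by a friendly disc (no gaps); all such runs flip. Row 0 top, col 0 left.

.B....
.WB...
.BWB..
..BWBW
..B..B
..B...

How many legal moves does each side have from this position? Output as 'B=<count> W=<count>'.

Answer: B=4 W=7

Derivation:
-- B to move --
(0,0): no bracket -> illegal
(0,2): no bracket -> illegal
(1,0): flips 1 -> legal
(1,3): no bracket -> illegal
(2,0): no bracket -> illegal
(2,4): flips 1 -> legal
(2,5): flips 1 -> legal
(3,1): no bracket -> illegal
(4,3): flips 1 -> legal
(4,4): no bracket -> illegal
B mobility = 4
-- W to move --
(0,0): no bracket -> illegal
(0,2): flips 1 -> legal
(0,3): no bracket -> illegal
(1,0): no bracket -> illegal
(1,3): flips 2 -> legal
(1,4): no bracket -> illegal
(2,0): flips 1 -> legal
(2,4): flips 1 -> legal
(2,5): no bracket -> illegal
(3,0): no bracket -> illegal
(3,1): flips 2 -> legal
(4,1): no bracket -> illegal
(4,3): no bracket -> illegal
(4,4): no bracket -> illegal
(5,1): flips 1 -> legal
(5,3): no bracket -> illegal
(5,4): no bracket -> illegal
(5,5): flips 1 -> legal
W mobility = 7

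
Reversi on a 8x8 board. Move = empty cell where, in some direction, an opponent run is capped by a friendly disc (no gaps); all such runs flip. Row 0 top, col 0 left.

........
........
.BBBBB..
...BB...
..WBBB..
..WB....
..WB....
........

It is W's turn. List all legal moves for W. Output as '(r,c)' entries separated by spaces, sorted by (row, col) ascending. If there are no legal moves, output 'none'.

Answer: (1,5) (1,6) (3,5) (4,6) (5,4) (6,4) (7,4)

Derivation:
(1,0): no bracket -> illegal
(1,1): no bracket -> illegal
(1,2): no bracket -> illegal
(1,3): no bracket -> illegal
(1,4): no bracket -> illegal
(1,5): flips 2 -> legal
(1,6): flips 3 -> legal
(2,0): no bracket -> illegal
(2,6): no bracket -> illegal
(3,0): no bracket -> illegal
(3,1): no bracket -> illegal
(3,2): no bracket -> illegal
(3,5): flips 2 -> legal
(3,6): no bracket -> illegal
(4,6): flips 3 -> legal
(5,4): flips 1 -> legal
(5,5): no bracket -> illegal
(5,6): no bracket -> illegal
(6,4): flips 2 -> legal
(7,2): no bracket -> illegal
(7,3): no bracket -> illegal
(7,4): flips 1 -> legal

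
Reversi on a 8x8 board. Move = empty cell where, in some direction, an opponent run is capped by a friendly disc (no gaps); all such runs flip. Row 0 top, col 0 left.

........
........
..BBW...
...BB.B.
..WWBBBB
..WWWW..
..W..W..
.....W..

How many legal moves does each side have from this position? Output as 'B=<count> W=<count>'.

Answer: B=10 W=7

Derivation:
-- B to move --
(1,3): no bracket -> illegal
(1,4): flips 1 -> legal
(1,5): flips 1 -> legal
(2,5): flips 1 -> legal
(3,1): no bracket -> illegal
(3,2): no bracket -> illegal
(3,5): no bracket -> illegal
(4,1): flips 2 -> legal
(5,1): flips 1 -> legal
(5,6): no bracket -> illegal
(6,1): flips 2 -> legal
(6,3): flips 3 -> legal
(6,4): flips 2 -> legal
(6,6): flips 1 -> legal
(7,1): flips 2 -> legal
(7,2): no bracket -> illegal
(7,3): no bracket -> illegal
(7,4): no bracket -> illegal
(7,6): no bracket -> illegal
B mobility = 10
-- W to move --
(1,1): flips 3 -> legal
(1,2): no bracket -> illegal
(1,3): flips 2 -> legal
(1,4): no bracket -> illegal
(2,1): flips 2 -> legal
(2,5): flips 1 -> legal
(2,6): no bracket -> illegal
(2,7): flips 2 -> legal
(3,1): no bracket -> illegal
(3,2): no bracket -> illegal
(3,5): flips 2 -> legal
(3,7): flips 1 -> legal
(5,6): no bracket -> illegal
(5,7): no bracket -> illegal
W mobility = 7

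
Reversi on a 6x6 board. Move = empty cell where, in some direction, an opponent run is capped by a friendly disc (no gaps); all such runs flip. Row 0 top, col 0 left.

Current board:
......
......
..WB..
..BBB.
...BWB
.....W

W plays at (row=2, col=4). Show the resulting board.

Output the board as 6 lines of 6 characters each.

Place W at (2,4); scan 8 dirs for brackets.
Dir NW: first cell '.' (not opp) -> no flip
Dir N: first cell '.' (not opp) -> no flip
Dir NE: first cell '.' (not opp) -> no flip
Dir W: opp run (2,3) capped by W -> flip
Dir E: first cell '.' (not opp) -> no flip
Dir SW: opp run (3,3), next='.' -> no flip
Dir S: opp run (3,4) capped by W -> flip
Dir SE: first cell '.' (not opp) -> no flip
All flips: (2,3) (3,4)

Answer: ......
......
..WWW.
..BBW.
...BWB
.....W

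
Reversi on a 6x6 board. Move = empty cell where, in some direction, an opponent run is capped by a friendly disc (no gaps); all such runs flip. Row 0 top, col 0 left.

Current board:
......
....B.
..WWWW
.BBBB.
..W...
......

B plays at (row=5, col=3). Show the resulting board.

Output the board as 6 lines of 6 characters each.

Place B at (5,3); scan 8 dirs for brackets.
Dir NW: opp run (4,2) capped by B -> flip
Dir N: first cell '.' (not opp) -> no flip
Dir NE: first cell '.' (not opp) -> no flip
Dir W: first cell '.' (not opp) -> no flip
Dir E: first cell '.' (not opp) -> no flip
Dir SW: edge -> no flip
Dir S: edge -> no flip
Dir SE: edge -> no flip
All flips: (4,2)

Answer: ......
....B.
..WWWW
.BBBB.
..B...
...B..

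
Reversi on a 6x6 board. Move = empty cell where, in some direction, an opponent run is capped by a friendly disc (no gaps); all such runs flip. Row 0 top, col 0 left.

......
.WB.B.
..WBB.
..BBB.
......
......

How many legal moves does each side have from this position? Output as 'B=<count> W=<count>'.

-- B to move --
(0,0): flips 2 -> legal
(0,1): no bracket -> illegal
(0,2): no bracket -> illegal
(1,0): flips 1 -> legal
(1,3): no bracket -> illegal
(2,0): no bracket -> illegal
(2,1): flips 1 -> legal
(3,1): no bracket -> illegal
B mobility = 3
-- W to move --
(0,1): no bracket -> illegal
(0,2): flips 1 -> legal
(0,3): no bracket -> illegal
(0,4): no bracket -> illegal
(0,5): no bracket -> illegal
(1,3): flips 1 -> legal
(1,5): no bracket -> illegal
(2,1): no bracket -> illegal
(2,5): flips 2 -> legal
(3,1): no bracket -> illegal
(3,5): no bracket -> illegal
(4,1): no bracket -> illegal
(4,2): flips 1 -> legal
(4,3): no bracket -> illegal
(4,4): flips 1 -> legal
(4,5): no bracket -> illegal
W mobility = 5

Answer: B=3 W=5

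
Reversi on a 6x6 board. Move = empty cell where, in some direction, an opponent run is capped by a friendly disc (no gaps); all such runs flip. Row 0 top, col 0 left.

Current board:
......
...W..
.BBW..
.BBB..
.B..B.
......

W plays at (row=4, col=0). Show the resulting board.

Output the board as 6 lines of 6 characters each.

Answer: ......
...W..
.BWW..
.WBB..
WB..B.
......

Derivation:
Place W at (4,0); scan 8 dirs for brackets.
Dir NW: edge -> no flip
Dir N: first cell '.' (not opp) -> no flip
Dir NE: opp run (3,1) (2,2) capped by W -> flip
Dir W: edge -> no flip
Dir E: opp run (4,1), next='.' -> no flip
Dir SW: edge -> no flip
Dir S: first cell '.' (not opp) -> no flip
Dir SE: first cell '.' (not opp) -> no flip
All flips: (2,2) (3,1)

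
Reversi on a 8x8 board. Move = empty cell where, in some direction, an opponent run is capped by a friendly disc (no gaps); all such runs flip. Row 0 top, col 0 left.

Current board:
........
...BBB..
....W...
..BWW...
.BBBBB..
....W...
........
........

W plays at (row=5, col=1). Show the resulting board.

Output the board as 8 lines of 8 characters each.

Place W at (5,1); scan 8 dirs for brackets.
Dir NW: first cell '.' (not opp) -> no flip
Dir N: opp run (4,1), next='.' -> no flip
Dir NE: opp run (4,2) capped by W -> flip
Dir W: first cell '.' (not opp) -> no flip
Dir E: first cell '.' (not opp) -> no flip
Dir SW: first cell '.' (not opp) -> no flip
Dir S: first cell '.' (not opp) -> no flip
Dir SE: first cell '.' (not opp) -> no flip
All flips: (4,2)

Answer: ........
...BBB..
....W...
..BWW...
.BWBBB..
.W..W...
........
........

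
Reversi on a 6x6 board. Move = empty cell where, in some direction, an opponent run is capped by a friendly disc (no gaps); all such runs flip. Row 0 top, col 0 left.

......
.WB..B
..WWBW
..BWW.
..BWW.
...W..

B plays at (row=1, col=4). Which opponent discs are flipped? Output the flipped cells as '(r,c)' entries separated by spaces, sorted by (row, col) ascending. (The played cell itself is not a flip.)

Answer: (2,3)

Derivation:
Dir NW: first cell '.' (not opp) -> no flip
Dir N: first cell '.' (not opp) -> no flip
Dir NE: first cell '.' (not opp) -> no flip
Dir W: first cell '.' (not opp) -> no flip
Dir E: first cell 'B' (not opp) -> no flip
Dir SW: opp run (2,3) capped by B -> flip
Dir S: first cell 'B' (not opp) -> no flip
Dir SE: opp run (2,5), next=edge -> no flip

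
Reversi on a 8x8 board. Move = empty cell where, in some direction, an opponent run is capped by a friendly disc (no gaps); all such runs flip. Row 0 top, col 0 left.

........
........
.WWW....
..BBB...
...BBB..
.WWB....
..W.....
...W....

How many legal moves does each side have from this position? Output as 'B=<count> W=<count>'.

-- B to move --
(1,0): flips 1 -> legal
(1,1): flips 1 -> legal
(1,2): flips 2 -> legal
(1,3): flips 1 -> legal
(1,4): flips 1 -> legal
(2,0): no bracket -> illegal
(2,4): no bracket -> illegal
(3,0): no bracket -> illegal
(3,1): no bracket -> illegal
(4,0): no bracket -> illegal
(4,1): no bracket -> illegal
(4,2): no bracket -> illegal
(5,0): flips 2 -> legal
(6,0): no bracket -> illegal
(6,1): flips 1 -> legal
(6,3): no bracket -> illegal
(6,4): no bracket -> illegal
(7,1): flips 1 -> legal
(7,2): no bracket -> illegal
(7,4): no bracket -> illegal
B mobility = 8
-- W to move --
(2,4): no bracket -> illegal
(2,5): flips 2 -> legal
(3,1): no bracket -> illegal
(3,5): flips 2 -> legal
(3,6): no bracket -> illegal
(4,1): flips 1 -> legal
(4,2): flips 1 -> legal
(4,6): no bracket -> illegal
(5,4): flips 3 -> legal
(5,5): flips 2 -> legal
(5,6): flips 2 -> legal
(6,3): flips 3 -> legal
(6,4): no bracket -> illegal
W mobility = 8

Answer: B=8 W=8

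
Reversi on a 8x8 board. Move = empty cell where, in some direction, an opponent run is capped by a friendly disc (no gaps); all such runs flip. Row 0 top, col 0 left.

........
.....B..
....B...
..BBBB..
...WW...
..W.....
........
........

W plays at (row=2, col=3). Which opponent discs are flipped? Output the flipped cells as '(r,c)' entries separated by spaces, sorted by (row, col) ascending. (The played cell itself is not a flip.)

Answer: (3,3)

Derivation:
Dir NW: first cell '.' (not opp) -> no flip
Dir N: first cell '.' (not opp) -> no flip
Dir NE: first cell '.' (not opp) -> no flip
Dir W: first cell '.' (not opp) -> no flip
Dir E: opp run (2,4), next='.' -> no flip
Dir SW: opp run (3,2), next='.' -> no flip
Dir S: opp run (3,3) capped by W -> flip
Dir SE: opp run (3,4), next='.' -> no flip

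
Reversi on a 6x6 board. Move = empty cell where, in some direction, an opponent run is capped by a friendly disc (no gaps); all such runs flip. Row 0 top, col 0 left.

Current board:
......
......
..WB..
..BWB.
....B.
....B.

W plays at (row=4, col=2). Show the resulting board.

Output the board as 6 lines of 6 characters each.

Answer: ......
......
..WB..
..WWB.
..W.B.
....B.

Derivation:
Place W at (4,2); scan 8 dirs for brackets.
Dir NW: first cell '.' (not opp) -> no flip
Dir N: opp run (3,2) capped by W -> flip
Dir NE: first cell 'W' (not opp) -> no flip
Dir W: first cell '.' (not opp) -> no flip
Dir E: first cell '.' (not opp) -> no flip
Dir SW: first cell '.' (not opp) -> no flip
Dir S: first cell '.' (not opp) -> no flip
Dir SE: first cell '.' (not opp) -> no flip
All flips: (3,2)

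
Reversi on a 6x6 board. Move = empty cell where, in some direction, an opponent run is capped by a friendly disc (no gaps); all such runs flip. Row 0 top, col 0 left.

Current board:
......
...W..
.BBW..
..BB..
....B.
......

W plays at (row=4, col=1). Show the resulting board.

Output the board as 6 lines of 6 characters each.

Place W at (4,1); scan 8 dirs for brackets.
Dir NW: first cell '.' (not opp) -> no flip
Dir N: first cell '.' (not opp) -> no flip
Dir NE: opp run (3,2) capped by W -> flip
Dir W: first cell '.' (not opp) -> no flip
Dir E: first cell '.' (not opp) -> no flip
Dir SW: first cell '.' (not opp) -> no flip
Dir S: first cell '.' (not opp) -> no flip
Dir SE: first cell '.' (not opp) -> no flip
All flips: (3,2)

Answer: ......
...W..
.BBW..
..WB..
.W..B.
......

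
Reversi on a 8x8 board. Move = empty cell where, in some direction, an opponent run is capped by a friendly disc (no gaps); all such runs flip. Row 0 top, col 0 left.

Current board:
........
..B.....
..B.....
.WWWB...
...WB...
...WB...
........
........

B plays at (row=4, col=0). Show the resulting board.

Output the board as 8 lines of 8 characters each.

Answer: ........
..B.....
..B.....
.BWWB...
B..WB...
...WB...
........
........

Derivation:
Place B at (4,0); scan 8 dirs for brackets.
Dir NW: edge -> no flip
Dir N: first cell '.' (not opp) -> no flip
Dir NE: opp run (3,1) capped by B -> flip
Dir W: edge -> no flip
Dir E: first cell '.' (not opp) -> no flip
Dir SW: edge -> no flip
Dir S: first cell '.' (not opp) -> no flip
Dir SE: first cell '.' (not opp) -> no flip
All flips: (3,1)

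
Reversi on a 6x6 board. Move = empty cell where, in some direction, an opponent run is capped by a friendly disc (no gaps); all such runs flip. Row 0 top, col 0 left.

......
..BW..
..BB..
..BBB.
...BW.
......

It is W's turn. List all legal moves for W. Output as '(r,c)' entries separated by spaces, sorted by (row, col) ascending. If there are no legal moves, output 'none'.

Answer: (1,1) (2,4) (3,1) (4,2) (5,3)

Derivation:
(0,1): no bracket -> illegal
(0,2): no bracket -> illegal
(0,3): no bracket -> illegal
(1,1): flips 3 -> legal
(1,4): no bracket -> illegal
(2,1): no bracket -> illegal
(2,4): flips 1 -> legal
(2,5): no bracket -> illegal
(3,1): flips 1 -> legal
(3,5): no bracket -> illegal
(4,1): no bracket -> illegal
(4,2): flips 1 -> legal
(4,5): no bracket -> illegal
(5,2): no bracket -> illegal
(5,3): flips 3 -> legal
(5,4): no bracket -> illegal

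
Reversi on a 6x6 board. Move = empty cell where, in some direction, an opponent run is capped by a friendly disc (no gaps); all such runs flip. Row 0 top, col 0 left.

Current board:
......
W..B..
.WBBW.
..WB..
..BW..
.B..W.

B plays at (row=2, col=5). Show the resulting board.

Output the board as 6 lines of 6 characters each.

Answer: ......
W..B..
.WBBBB
..WB..
..BW..
.B..W.

Derivation:
Place B at (2,5); scan 8 dirs for brackets.
Dir NW: first cell '.' (not opp) -> no flip
Dir N: first cell '.' (not opp) -> no flip
Dir NE: edge -> no flip
Dir W: opp run (2,4) capped by B -> flip
Dir E: edge -> no flip
Dir SW: first cell '.' (not opp) -> no flip
Dir S: first cell '.' (not opp) -> no flip
Dir SE: edge -> no flip
All flips: (2,4)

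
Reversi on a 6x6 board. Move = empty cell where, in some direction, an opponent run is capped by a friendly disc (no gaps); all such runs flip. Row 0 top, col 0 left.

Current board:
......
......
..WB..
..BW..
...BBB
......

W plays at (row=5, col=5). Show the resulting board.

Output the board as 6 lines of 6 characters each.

Place W at (5,5); scan 8 dirs for brackets.
Dir NW: opp run (4,4) capped by W -> flip
Dir N: opp run (4,5), next='.' -> no flip
Dir NE: edge -> no flip
Dir W: first cell '.' (not opp) -> no flip
Dir E: edge -> no flip
Dir SW: edge -> no flip
Dir S: edge -> no flip
Dir SE: edge -> no flip
All flips: (4,4)

Answer: ......
......
..WB..
..BW..
...BWB
.....W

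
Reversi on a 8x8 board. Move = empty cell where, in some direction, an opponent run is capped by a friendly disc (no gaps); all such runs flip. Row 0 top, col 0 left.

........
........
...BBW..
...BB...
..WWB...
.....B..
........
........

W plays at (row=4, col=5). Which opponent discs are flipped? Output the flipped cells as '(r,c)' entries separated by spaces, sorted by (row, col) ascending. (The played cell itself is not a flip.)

Dir NW: opp run (3,4) (2,3), next='.' -> no flip
Dir N: first cell '.' (not opp) -> no flip
Dir NE: first cell '.' (not opp) -> no flip
Dir W: opp run (4,4) capped by W -> flip
Dir E: first cell '.' (not opp) -> no flip
Dir SW: first cell '.' (not opp) -> no flip
Dir S: opp run (5,5), next='.' -> no flip
Dir SE: first cell '.' (not opp) -> no flip

Answer: (4,4)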